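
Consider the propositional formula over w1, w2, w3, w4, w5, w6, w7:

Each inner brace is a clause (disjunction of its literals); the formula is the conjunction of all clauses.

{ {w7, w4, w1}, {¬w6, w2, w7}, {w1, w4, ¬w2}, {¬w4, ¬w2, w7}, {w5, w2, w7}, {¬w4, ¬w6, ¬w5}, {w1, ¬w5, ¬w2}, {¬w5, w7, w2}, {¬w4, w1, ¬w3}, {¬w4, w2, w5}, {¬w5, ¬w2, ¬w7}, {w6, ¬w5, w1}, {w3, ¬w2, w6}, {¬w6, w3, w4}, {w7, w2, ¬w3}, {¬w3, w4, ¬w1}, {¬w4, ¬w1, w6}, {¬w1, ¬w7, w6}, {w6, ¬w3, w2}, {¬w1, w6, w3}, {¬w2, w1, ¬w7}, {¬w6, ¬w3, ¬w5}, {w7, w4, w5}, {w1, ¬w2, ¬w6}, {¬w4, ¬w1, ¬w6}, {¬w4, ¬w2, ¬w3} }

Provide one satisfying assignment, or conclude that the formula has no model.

w1 ↦ False; w2 ↦ False; w3 ↦ False; w4 ↦ False; w5 ↦ False; w6 ↦ False; w7 ↦ True

Suppose w7 = True.
Suppose w5 = False.
Suppose w4 = False.
Suppose w1 = False.
(¬w2) alone gives w2 = False.
Suppose w6 = False.
(¬w3) alone gives w3 = False.
Every clause now holds.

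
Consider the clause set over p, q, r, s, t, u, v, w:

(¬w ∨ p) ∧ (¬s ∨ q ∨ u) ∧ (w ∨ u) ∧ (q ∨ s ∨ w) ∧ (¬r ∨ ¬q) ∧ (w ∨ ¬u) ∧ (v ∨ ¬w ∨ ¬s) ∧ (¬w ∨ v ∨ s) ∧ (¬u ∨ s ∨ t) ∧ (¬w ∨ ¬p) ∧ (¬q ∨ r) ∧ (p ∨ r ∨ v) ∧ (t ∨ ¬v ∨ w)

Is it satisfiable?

Try w = False.
The clause (u) is unit, so u = True.
Now (¬u) is unsatisfied and unit — conflict.
So w must be the other value — set w = True.
The clause (p) is unit, so p = True.
Now (¬p) is unsatisfied and unit — conflict.
Either choice for w ends in contradiction.
No assignment satisfies every clause.

No, unsatisfiable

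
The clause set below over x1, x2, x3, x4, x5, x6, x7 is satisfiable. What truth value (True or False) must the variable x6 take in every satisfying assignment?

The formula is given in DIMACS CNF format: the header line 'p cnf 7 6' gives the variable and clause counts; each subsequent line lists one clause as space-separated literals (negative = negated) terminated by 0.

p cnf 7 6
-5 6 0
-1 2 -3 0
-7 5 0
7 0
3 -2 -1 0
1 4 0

True

Suppose x6 = False.
The clause (¬x5) is unit, so x5 = False.
The clause (¬x7) is unit, so x7 = False.
But (x7) is also a unit clause — contradiction.
So every satisfying assignment has x6 = True.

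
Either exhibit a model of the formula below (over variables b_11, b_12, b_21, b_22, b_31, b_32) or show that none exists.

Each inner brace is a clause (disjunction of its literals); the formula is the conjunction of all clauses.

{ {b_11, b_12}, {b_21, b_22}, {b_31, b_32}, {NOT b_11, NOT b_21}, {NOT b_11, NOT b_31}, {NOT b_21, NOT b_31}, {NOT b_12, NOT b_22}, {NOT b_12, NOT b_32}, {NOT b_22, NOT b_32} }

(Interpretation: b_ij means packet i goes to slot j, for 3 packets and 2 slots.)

Case b_11 = true:
Unit clause (NOT b_21) forces b_21 = false.
Unit clause (b_22) forces b_22 = true.
Unit clause (NOT b_31) forces b_31 = false.
Unit clause (b_32) forces b_32 = true.
That conflicts with the unit clause (NOT b_32).
That branch fails; take b_11 = false instead.
Unit clause (b_12) forces b_12 = true.
Unit clause (NOT b_22) forces b_22 = false.
Unit clause (b_21) forces b_21 = true.
Unit clause (NOT b_31) forces b_31 = false.
Unit clause (b_32) forces b_32 = true.
That conflicts with the unit clause (NOT b_32).
Either choice for b_11 ends in contradiction.

UNSATISFIABLE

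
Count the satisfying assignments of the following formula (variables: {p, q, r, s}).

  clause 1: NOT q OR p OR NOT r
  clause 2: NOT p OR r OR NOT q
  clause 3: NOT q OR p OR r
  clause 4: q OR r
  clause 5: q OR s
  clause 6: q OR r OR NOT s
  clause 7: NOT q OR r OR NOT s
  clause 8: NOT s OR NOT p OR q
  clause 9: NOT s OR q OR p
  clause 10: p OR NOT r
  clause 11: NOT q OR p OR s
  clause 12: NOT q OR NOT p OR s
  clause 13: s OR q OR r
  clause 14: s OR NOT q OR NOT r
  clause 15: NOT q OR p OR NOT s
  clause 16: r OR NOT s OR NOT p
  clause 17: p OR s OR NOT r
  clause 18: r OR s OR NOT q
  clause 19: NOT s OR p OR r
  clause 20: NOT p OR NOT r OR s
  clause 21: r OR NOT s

1

There are 2^4 = 16 truth assignments over (p, q, r, s).
Check each against the 21 clauses (columns in the order p, q, r, s):
  F F F F  ✗ fails (q OR r)
  F F F T  ✗ fails (q OR r)
  F F T F  ✗ fails (q OR s)
  F F T T  ✗ fails (NOT s OR q OR p)
  F T F F  ✗ fails (NOT q OR p OR r)
  F T F T  ✗ fails (NOT q OR p OR r)
  F T T F  ✗ fails (NOT q OR p OR NOT r)
  F T T T  ✗ fails (NOT q OR p OR NOT r)
  T F F F  ✗ fails (q OR r)
  T F F T  ✗ fails (q OR r)
  T F T F  ✗ fails (q OR s)
  T F T T  ✗ fails (NOT s OR NOT p OR q)
  T T F F  ✗ fails (NOT p OR r OR NOT q)
  T T F T  ✗ fails (NOT p OR r OR NOT q)
  T T T F  ✗ fails (NOT q OR NOT p OR s)
  T T T T  ✓ satisfies all
1 of the 16 rows is a model.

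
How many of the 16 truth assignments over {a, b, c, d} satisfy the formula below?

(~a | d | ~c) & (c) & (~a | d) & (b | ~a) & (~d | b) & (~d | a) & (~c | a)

There are 2^4 = 16 truth assignments over (a, b, c, d).
Check each against the 7 clauses (columns in the order a, b, c, d):
  F F F F  ✗ fails (c)
  F F F T  ✗ fails (c)
  F F T F  ✗ fails (~c | a)
  F F T T  ✗ fails (~d | b)
  F T F F  ✗ fails (c)
  F T F T  ✗ fails (c)
  F T T F  ✗ fails (~c | a)
  F T T T  ✗ fails (~d | a)
  T F F F  ✗ fails (c)
  T F F T  ✗ fails (c)
  T F T F  ✗ fails (~a | d | ~c)
  T F T T  ✗ fails (b | ~a)
  T T F F  ✗ fails (c)
  T T F T  ✗ fails (c)
  T T T F  ✗ fails (~a | d | ~c)
  T T T T  ✓ satisfies all
1 of the 16 rows is a model.

1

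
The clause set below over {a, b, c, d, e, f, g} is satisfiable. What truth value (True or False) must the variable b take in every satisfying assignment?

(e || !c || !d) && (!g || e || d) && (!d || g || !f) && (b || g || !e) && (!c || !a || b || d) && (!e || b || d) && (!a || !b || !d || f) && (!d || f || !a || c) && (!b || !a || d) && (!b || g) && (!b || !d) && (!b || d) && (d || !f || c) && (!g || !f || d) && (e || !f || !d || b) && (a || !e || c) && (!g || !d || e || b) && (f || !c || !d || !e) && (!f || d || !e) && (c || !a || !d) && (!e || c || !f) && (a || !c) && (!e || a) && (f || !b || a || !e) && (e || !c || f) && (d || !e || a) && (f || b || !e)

Suppose b = true.
Unit clause (g) forces g = true.
Unit clause (!d) forces d = false.
But (d) is also a unit clause — contradiction.
So every satisfying assignment has b = False.

False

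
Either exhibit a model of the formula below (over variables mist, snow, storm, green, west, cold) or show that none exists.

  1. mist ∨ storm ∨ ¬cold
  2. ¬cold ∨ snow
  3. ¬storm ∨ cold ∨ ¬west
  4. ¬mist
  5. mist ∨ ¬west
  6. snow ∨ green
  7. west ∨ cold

mist ↦ False; snow ↦ True; storm ↦ True; green ↦ True; west ↦ False; cold ↦ True

(¬mist) alone gives mist = False.
(¬west) alone gives west = False.
(cold) alone gives cold = True.
(storm) alone gives storm = True.
(snow) alone gives snow = True.
No clause remains; green is free.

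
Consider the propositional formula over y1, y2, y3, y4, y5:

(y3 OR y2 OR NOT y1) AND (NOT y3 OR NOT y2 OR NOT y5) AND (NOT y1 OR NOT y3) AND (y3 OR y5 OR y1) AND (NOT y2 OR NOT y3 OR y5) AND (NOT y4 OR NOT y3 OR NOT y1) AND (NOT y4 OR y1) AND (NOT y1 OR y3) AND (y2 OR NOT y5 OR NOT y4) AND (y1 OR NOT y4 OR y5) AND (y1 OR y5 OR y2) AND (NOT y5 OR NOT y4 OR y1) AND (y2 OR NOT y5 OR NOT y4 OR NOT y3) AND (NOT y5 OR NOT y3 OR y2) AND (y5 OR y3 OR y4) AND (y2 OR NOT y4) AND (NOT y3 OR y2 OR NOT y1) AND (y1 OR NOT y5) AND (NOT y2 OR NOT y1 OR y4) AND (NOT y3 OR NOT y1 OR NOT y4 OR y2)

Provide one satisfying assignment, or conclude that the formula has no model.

UNSATISFIABLE

Branch on y1: set y1 = false.
(NOT y4) alone gives y4 = false.
(NOT y5) alone gives y5 = false.
(y3) alone gives y3 = true.
(NOT y2) alone gives y2 = false.
Now (y2) is unsatisfied and unit — conflict.
That branch fails; take y1 = true instead.
(NOT y3) alone gives y3 = false.
Now (y3) is unsatisfied and unit — conflict.
Both values of y1 lead to a conflict.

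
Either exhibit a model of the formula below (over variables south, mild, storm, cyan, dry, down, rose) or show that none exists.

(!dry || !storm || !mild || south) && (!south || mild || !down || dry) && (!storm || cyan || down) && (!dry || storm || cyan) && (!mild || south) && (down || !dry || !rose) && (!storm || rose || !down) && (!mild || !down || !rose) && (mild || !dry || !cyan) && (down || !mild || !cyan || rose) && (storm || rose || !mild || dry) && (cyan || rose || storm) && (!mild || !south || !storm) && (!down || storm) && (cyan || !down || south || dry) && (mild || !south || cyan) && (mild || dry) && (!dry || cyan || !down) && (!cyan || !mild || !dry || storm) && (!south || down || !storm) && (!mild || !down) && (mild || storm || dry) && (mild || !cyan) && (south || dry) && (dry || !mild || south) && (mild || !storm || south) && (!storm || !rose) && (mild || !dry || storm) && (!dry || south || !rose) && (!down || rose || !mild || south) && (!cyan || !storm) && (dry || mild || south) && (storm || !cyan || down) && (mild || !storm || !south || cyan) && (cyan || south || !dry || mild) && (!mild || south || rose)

south ↦ true,  mild ↦ true,  storm ↦ false,  cyan ↦ false,  dry ↦ false,  down ↦ false,  rose ↦ true

Try mild = true.
The clause (south) is unit, so south = true.
The clause (!storm) is unit, so storm = false.
The clause (!down) is unit, so down = false.
The clause (!cyan) is unit, so cyan = false.
The clause (!dry) is unit, so dry = false.
The clause (rose) is unit, so rose = true.
This assignment satisfies each clause.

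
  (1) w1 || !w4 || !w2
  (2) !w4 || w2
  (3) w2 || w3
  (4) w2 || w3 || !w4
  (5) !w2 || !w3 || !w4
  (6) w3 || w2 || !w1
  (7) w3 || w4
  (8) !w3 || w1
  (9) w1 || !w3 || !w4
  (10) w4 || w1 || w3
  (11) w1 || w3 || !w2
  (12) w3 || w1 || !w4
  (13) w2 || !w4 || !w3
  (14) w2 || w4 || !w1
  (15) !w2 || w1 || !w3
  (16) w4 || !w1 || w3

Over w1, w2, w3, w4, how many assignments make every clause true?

There are 2^4 = 16 truth assignments over (w1, w2, w3, w4).
Check each against the 16 clauses (columns in the order w1, w2, w3, w4):
  F F F F  ✗ fails (w2 || w3)
  F F F T  ✗ fails (!w4 || w2)
  F F T F  ✗ fails (!w3 || w1)
  F F T T  ✗ fails (!w4 || w2)
  F T F F  ✗ fails (w3 || w4)
  F T F T  ✗ fails (w1 || !w4 || !w2)
  F T T F  ✗ fails (!w3 || w1)
  F T T T  ✗ fails (w1 || !w4 || !w2)
  T F F F  ✗ fails (w2 || w3)
  T F F T  ✗ fails (!w4 || w2)
  T F T F  ✗ fails (w2 || w4 || !w1)
  T F T T  ✗ fails (!w4 || w2)
  T T F F  ✗ fails (w3 || w4)
  T T F T  ✓ satisfies all
  T T T F  ✓ satisfies all
  T T T T  ✗ fails (!w2 || !w3 || !w4)
2 of the 16 rows are models.

2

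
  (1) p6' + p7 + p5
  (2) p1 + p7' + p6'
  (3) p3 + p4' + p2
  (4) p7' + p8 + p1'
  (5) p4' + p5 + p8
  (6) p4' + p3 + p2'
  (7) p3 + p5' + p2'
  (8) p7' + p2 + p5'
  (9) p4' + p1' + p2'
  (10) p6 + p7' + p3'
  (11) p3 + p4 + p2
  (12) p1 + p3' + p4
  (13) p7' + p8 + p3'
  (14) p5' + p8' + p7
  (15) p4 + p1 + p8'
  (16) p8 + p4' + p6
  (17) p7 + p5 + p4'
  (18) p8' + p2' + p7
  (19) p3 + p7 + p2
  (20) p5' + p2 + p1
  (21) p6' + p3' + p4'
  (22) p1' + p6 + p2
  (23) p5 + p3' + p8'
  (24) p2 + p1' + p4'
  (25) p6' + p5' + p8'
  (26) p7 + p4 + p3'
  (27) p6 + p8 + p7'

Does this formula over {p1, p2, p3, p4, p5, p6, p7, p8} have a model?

Branch on p6: set p6 = 0.
Branch on p7: set p7 = 0.
Branch on p5: set p5 = 0.
(p4') alone gives p4 = 0.
(p3') alone gives p3 = 0.
(p2) alone gives p2 = 1.
(p8') alone gives p8 = 0.
All clauses hold; p1 can take either value.
A satisfying assignment: p1=0,  p2=1,  p3=0,  p4=0,  p5=0,  p6=0,  p7=0,  p8=0.

Yes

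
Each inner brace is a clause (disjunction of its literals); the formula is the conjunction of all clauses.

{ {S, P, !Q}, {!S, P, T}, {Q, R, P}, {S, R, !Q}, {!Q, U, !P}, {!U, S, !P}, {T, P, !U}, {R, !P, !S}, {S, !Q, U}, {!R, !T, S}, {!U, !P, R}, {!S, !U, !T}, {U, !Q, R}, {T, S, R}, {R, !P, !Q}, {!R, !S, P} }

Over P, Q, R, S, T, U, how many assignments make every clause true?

7

There are 2^6 = 64 truth assignments over (P, Q, R, S, T, U).
Split on P. With P = true, the clauses containing P are satisfied and !P drops from the rest; 6 of the 2^5 = 32 assignments to the other variables satisfy what remains.
With P = false, by the same count on the reduced clause set, 1 assignment works.
Total: 6 + 1 = 7.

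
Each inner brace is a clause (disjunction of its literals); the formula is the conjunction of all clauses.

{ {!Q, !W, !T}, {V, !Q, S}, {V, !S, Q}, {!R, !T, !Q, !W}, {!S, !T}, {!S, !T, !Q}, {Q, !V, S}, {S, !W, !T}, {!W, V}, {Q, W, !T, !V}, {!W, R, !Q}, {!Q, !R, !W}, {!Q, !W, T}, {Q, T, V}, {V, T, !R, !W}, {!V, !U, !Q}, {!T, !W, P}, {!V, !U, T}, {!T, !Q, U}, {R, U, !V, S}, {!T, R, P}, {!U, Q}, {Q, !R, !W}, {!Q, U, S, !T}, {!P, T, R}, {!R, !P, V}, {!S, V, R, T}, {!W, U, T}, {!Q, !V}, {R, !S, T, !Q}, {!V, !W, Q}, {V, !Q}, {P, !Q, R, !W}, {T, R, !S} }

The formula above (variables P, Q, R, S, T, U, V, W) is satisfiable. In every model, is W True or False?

Suppose W = true.
Unit clause (V) forces V = true.
Unit clause (!Q) forces Q = false.
That conflicts with the unit clause (Q).
So every satisfying assignment has W = False.

False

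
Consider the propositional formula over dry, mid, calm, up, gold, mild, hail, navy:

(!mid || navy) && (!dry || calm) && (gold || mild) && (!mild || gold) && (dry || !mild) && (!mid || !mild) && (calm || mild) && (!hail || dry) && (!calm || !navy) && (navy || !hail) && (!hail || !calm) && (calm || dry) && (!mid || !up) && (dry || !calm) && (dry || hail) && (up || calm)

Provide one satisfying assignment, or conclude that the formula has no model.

Case mid = false:
Case dry = true:
From the singleton clause (calm), calm = true.
From the singleton clause (!navy), navy = false.
From the singleton clause (!hail), hail = false.
Case gold = true:
No clause remains; up, mild are free.

dry ↦ true, mid ↦ false, calm ↦ true, up ↦ true, gold ↦ true, mild ↦ true, hail ↦ false, navy ↦ false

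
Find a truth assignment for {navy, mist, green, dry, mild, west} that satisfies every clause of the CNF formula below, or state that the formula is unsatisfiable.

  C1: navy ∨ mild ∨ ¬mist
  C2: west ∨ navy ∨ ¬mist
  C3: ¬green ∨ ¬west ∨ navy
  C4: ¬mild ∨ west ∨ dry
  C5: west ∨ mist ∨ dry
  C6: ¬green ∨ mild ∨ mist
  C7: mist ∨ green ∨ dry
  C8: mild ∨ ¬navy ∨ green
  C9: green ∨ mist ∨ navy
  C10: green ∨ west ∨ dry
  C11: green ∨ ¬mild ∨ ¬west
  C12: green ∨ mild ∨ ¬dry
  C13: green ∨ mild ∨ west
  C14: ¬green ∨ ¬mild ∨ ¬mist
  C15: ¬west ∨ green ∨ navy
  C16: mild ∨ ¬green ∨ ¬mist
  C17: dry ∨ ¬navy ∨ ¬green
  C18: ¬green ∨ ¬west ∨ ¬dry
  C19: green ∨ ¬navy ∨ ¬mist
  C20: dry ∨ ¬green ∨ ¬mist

navy ↦ False, mist ↦ False, green ↦ True, dry ↦ True, mild ↦ True, west ↦ False

Suppose navy = False.
Suppose mild = True.
Suppose west = False.
(¬mist) alone gives mist = False.
(dry) alone gives dry = True.
(green) alone gives green = True.
All clauses are satisfied.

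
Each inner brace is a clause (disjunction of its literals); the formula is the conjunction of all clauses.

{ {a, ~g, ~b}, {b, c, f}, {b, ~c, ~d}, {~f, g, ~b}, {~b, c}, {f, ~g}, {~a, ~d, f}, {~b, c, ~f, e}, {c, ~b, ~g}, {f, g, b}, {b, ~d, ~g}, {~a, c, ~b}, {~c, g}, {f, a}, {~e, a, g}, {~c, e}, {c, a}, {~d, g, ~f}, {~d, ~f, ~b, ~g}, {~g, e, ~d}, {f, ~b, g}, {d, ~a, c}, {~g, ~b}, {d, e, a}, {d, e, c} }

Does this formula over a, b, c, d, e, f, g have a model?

Satisfiable

Suppose b = 0.
Suppose c = 1.
The clause (~d) is unit, so d = 0.
The clause (g) is unit, so g = 1.
The clause (f) is unit, so f = 1.
The clause (e) is unit, so e = 1.
Every clause is now satisfied; a is unconstrained.
A satisfying assignment: a ↦ 1; b ↦ 0; c ↦ 1; d ↦ 0; e ↦ 1; f ↦ 1; g ↦ 1.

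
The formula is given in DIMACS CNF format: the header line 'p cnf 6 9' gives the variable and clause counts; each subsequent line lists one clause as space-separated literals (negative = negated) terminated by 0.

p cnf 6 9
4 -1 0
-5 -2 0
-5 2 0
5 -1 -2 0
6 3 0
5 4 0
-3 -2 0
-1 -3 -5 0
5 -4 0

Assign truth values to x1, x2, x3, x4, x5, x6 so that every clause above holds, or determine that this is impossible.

Try x4 = True.
The clause (x5) is unit, so x5 = True.
The clause (¬x2) is unit, so x2 = False.
That conflicts with the unit clause (x2).
That branch fails; take x4 = False instead.
The clause (¬x1) is unit, so x1 = False.
The clause (x5) is unit, so x5 = True.
The clause (¬x2) is unit, so x2 = False.
That conflicts with the unit clause (x2).
Both values of x4 lead to a conflict.

UNSATISFIABLE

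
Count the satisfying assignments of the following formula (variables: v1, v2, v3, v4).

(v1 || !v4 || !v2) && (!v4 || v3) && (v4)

3

There are 2^4 = 16 truth assignments over (v1, v2, v3, v4).
Check each against the 3 clauses (columns in the order v1, v2, v3, v4):
  F F F F  ✗ fails (v4)
  F F F T  ✗ fails (!v4 || v3)
  F F T F  ✗ fails (v4)
  F F T T  ✓ satisfies all
  F T F F  ✗ fails (v4)
  F T F T  ✗ fails (v1 || !v4 || !v2)
  F T T F  ✗ fails (v4)
  F T T T  ✗ fails (v1 || !v4 || !v2)
  T F F F  ✗ fails (v4)
  T F F T  ✗ fails (!v4 || v3)
  T F T F  ✗ fails (v4)
  T F T T  ✓ satisfies all
  T T F F  ✗ fails (v4)
  T T F T  ✗ fails (!v4 || v3)
  T T T F  ✗ fails (v4)
  T T T T  ✓ satisfies all
3 of the 16 rows are models.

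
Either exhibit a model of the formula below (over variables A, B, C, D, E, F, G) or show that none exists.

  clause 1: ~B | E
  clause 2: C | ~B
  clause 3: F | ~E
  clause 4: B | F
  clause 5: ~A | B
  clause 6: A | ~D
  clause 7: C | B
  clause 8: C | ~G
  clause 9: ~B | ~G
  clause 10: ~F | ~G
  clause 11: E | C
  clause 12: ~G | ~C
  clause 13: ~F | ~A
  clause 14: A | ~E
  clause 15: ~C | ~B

Try B = 0.
The clause (F) is unit, so F = 1.
The clause (~A) is unit, so A = 0.
The clause (~D) is unit, so D = 0.
The clause (C) is unit, so C = 1.
The clause (~G) is unit, so G = 0.
The clause (~E) is unit, so E = 0.
Every clause now holds.

A ↦ 0; B ↦ 0; C ↦ 1; D ↦ 0; E ↦ 0; F ↦ 1; G ↦ 0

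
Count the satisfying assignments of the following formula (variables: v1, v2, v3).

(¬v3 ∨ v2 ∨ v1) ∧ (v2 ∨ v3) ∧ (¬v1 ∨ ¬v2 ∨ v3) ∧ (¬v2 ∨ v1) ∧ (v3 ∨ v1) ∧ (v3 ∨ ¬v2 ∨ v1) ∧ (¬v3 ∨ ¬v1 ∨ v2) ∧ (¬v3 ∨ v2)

1

There are 2^3 = 8 truth assignments over (v1, v2, v3).
Check each against the 8 clauses (columns in the order v1, v2, v3):
  F F F  ✗ fails (v2 ∨ v3)
  F F T  ✗ fails (¬v3 ∨ v2 ∨ v1)
  F T F  ✗ fails (¬v2 ∨ v1)
  F T T  ✗ fails (¬v2 ∨ v1)
  T F F  ✗ fails (v2 ∨ v3)
  T F T  ✗ fails (¬v3 ∨ ¬v1 ∨ v2)
  T T F  ✗ fails (¬v1 ∨ ¬v2 ∨ v3)
  T T T  ✓ satisfies all
1 of the 8 rows is a model.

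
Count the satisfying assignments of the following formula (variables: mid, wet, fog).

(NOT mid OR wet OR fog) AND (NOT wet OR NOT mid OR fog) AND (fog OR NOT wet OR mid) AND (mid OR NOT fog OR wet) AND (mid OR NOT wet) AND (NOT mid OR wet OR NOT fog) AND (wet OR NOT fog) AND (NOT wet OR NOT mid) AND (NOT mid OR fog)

1

There are 2^3 = 8 truth assignments over (mid, wet, fog).
Split on wet. With wet = true, the clauses containing wet are satisfied and NOT wet drops from the rest; 0 of the 2^2 = 4 assignments to the other variables satisfy what remains.
With wet = false, by the same count on the reduced clause set, 1 assignment works.
(One model: mid=F, wet=F, fog=F.)
Total: 0 + 1 = 1.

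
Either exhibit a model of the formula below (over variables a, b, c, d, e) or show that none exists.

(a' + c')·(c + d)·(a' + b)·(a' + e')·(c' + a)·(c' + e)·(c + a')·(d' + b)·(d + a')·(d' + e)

a=0; b=1; c=0; d=1; e=1

Try a = 0.
From the singleton clause (c'), c = 0.
From the singleton clause (d), d = 1.
From the singleton clause (b), b = 1.
From the singleton clause (e), e = 1.
All clauses are satisfied.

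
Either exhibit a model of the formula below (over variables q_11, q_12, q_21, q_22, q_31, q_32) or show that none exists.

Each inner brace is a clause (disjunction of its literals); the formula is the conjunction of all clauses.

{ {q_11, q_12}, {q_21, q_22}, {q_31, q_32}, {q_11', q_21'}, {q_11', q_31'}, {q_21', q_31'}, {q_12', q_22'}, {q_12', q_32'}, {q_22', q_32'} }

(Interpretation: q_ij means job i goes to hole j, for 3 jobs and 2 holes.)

UNSATISFIABLE

Suppose q_11 = 1.
(q_21') alone gives q_21 = 0.
(q_22) alone gives q_22 = 1.
(q_31') alone gives q_31 = 0.
(q_32) alone gives q_32 = 1.
That conflicts with the unit clause (q_32').
Undo q_11 and try q_11 = 0.
(q_12) alone gives q_12 = 1.
(q_22') alone gives q_22 = 0.
(q_21) alone gives q_21 = 1.
(q_31') alone gives q_31 = 0.
(q_32) alone gives q_32 = 1.
That conflicts with the unit clause (q_32').
Both values of q_11 lead to a conflict.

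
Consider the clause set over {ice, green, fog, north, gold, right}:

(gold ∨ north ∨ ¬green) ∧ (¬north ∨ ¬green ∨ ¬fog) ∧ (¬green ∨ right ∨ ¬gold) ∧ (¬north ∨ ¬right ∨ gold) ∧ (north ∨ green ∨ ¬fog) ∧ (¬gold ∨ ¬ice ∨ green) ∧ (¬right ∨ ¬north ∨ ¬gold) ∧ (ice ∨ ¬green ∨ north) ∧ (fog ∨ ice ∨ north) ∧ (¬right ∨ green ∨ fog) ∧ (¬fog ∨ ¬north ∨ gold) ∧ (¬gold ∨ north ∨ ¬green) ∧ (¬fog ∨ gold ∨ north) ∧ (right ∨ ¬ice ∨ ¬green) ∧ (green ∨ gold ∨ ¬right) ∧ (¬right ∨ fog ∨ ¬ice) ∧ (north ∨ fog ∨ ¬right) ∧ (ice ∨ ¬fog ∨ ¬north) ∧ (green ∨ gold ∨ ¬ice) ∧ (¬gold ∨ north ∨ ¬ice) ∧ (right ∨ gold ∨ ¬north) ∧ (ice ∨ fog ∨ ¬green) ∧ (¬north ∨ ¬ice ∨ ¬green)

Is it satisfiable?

Yes

Suppose gold = True.
Suppose green = False.
Unit clause (¬ice) forces ice = False.
Suppose north = True.
Unit clause (¬right) forces right = False.
Unit clause (¬fog) forces fog = False.
Every clause now holds.
A satisfying assignment: ice ↦ False, green ↦ False, fog ↦ False, north ↦ True, gold ↦ True, right ↦ False.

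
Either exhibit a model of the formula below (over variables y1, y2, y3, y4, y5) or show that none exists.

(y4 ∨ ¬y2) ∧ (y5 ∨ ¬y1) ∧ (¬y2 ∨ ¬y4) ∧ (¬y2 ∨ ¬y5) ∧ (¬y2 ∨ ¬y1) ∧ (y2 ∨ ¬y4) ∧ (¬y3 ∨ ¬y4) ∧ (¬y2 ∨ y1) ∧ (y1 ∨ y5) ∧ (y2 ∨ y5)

Case y4 = False:
Unit clause (¬y2) forces y2 = False.
Unit clause (y5) forces y5 = True.
All clauses hold; y1, y3 can take either value.

y1: False,  y2: False,  y3: False,  y4: False,  y5: True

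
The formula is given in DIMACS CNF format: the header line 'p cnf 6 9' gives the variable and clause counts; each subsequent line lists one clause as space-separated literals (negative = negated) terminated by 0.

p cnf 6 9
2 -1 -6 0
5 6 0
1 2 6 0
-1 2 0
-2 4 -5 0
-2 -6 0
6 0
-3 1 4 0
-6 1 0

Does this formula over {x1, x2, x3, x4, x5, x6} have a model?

No, unsatisfiable

(x6) alone gives x6 = True.
(¬x2) alone gives x2 = False.
(¬x1) alone gives x1 = False.
But (x1) is also a unit clause — contradiction.
No assignment satisfies every clause.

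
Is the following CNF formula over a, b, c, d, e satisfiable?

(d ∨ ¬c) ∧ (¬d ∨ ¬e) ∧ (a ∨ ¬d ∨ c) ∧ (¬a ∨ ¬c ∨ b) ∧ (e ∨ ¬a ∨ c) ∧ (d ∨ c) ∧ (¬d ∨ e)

Unsatisfiable

Case d = True:
The clause (¬e) is unit, so e = False.
Now (e) is unsatisfied and unit — conflict.
Undo d and try d = False.
The clause (¬c) is unit, so c = False.
Now (c) is unsatisfied and unit — conflict.
Either choice for d ends in contradiction.
No assignment satisfies every clause.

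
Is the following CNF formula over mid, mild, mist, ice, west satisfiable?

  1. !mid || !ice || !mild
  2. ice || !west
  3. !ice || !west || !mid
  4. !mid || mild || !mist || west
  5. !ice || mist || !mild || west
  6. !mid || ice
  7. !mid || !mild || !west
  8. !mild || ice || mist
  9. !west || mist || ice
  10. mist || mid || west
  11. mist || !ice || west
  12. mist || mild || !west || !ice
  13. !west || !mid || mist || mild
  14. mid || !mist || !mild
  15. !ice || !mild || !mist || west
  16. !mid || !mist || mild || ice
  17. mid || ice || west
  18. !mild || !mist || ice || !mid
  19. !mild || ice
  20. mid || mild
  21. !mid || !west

Satisfiable

Suppose ice = true.
Suppose mid = false.
From the singleton clause (mild), mild = true.
From the singleton clause (!mist), mist = false.
From the singleton clause (west), west = true.
Every clause now holds.
A satisfying assignment: mid=false,  mild=true,  mist=false,  ice=true,  west=true.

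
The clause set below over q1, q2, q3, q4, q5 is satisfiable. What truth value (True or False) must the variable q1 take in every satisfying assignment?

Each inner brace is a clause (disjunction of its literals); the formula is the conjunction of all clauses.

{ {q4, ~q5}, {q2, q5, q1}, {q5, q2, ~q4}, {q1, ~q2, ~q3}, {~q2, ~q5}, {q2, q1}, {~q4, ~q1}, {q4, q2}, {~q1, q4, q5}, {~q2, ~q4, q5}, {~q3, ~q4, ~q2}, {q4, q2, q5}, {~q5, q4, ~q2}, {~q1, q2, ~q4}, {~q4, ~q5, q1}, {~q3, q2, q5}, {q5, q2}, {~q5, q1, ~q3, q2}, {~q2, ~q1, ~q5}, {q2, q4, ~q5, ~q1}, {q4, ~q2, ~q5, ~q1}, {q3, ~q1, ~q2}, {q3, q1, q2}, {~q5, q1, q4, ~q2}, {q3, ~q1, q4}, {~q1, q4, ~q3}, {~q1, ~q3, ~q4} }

Suppose q1 = 1.
The clause (~q4) is unit, so q4 = 0.
The clause (~q5) is unit, so q5 = 0.
But (q5) is also a unit clause — contradiction.
So every satisfying assignment has q1 = False.

False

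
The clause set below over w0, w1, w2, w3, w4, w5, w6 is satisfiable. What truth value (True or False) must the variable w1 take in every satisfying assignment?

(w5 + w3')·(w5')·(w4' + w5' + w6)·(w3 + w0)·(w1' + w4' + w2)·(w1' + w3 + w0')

False

Suppose w1 = 1.
(w5') alone gives w5 = 0.
(w3') alone gives w3 = 0.
(w0) alone gives w0 = 1.
But (w0') is also a unit clause — contradiction.
So every satisfying assignment has w1 = False.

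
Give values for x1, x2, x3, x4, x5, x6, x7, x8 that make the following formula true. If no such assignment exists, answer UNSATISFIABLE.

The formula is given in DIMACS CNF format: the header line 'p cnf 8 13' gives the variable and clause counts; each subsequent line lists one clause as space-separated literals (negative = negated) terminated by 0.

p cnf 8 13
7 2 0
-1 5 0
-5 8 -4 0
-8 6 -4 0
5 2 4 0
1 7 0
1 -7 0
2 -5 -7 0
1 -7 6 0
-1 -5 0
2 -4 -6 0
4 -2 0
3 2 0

Branch on x7: set x7 = True.
Unit clause (x1) forces x1 = True.
Unit clause (x5) forces x5 = True.
But (¬x5) is also a unit clause — contradiction.
Backtrack on x7: now try x7 = False.
Unit clause (x2) forces x2 = True.
Unit clause (x1) forces x1 = True.
Unit clause (x5) forces x5 = True.
But (¬x5) is also a unit clause — contradiction.
Neither x7 = True nor x7 = False works.

UNSATISFIABLE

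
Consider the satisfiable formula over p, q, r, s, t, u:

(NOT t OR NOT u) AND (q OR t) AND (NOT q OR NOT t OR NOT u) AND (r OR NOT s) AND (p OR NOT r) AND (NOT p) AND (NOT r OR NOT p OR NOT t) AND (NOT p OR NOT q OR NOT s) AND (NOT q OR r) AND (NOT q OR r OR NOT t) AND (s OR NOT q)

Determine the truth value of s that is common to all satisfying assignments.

Suppose s = true.
From the singleton clause (r), r = true.
From the singleton clause (p), p = true.
Now (NOT p) is unsatisfied and unit — conflict.
So every satisfying assignment has s = False.

False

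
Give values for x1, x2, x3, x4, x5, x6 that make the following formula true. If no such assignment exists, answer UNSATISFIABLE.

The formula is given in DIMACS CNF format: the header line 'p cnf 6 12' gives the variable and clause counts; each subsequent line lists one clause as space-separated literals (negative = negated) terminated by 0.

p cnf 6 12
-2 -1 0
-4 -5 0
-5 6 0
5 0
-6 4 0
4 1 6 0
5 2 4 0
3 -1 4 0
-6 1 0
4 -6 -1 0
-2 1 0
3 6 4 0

UNSATISFIABLE

Unit clause (x5) forces x5 = True.
Unit clause (¬x4) forces x4 = False.
Unit clause (x6) forces x6 = True.
Now (¬x6) is unsatisfied and unit — conflict.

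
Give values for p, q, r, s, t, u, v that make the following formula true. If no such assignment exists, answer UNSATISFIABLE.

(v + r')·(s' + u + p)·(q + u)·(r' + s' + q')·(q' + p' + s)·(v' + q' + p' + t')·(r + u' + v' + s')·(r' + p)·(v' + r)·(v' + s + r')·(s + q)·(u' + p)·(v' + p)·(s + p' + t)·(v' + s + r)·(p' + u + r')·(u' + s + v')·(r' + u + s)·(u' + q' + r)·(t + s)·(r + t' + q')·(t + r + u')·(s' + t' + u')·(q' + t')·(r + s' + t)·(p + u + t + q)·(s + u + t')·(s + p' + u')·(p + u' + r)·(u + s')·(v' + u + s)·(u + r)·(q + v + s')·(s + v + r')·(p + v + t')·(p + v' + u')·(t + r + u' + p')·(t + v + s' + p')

Suppose v = 1.
Unit clause (r) forces r = 1.
Unit clause (p) forces p = 1.
Unit clause (s) forces s = 1.
Unit clause (q') forces q = 0.
Unit clause (u) forces u = 1.
Unit clause (t') forces t = 0.
This assignment satisfies each clause.

p ↦ 1,  q ↦ 0,  r ↦ 1,  s ↦ 1,  t ↦ 0,  u ↦ 1,  v ↦ 1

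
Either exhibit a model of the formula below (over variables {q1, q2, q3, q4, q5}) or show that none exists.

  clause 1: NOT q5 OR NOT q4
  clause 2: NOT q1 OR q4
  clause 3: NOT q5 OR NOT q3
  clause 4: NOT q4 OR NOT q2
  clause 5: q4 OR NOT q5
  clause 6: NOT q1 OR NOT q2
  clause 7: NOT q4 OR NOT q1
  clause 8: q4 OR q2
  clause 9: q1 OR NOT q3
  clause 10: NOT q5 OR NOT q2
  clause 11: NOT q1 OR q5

Branch on q5: set q5 = false.
Unit clause (NOT q1) forces q1 = false.
Unit clause (NOT q3) forces q3 = false.
Branch on q4: set q4 = false.
Unit clause (q2) forces q2 = true.
All clauses are satisfied.

q1 ↦ false, q2 ↦ true, q3 ↦ false, q4 ↦ false, q5 ↦ false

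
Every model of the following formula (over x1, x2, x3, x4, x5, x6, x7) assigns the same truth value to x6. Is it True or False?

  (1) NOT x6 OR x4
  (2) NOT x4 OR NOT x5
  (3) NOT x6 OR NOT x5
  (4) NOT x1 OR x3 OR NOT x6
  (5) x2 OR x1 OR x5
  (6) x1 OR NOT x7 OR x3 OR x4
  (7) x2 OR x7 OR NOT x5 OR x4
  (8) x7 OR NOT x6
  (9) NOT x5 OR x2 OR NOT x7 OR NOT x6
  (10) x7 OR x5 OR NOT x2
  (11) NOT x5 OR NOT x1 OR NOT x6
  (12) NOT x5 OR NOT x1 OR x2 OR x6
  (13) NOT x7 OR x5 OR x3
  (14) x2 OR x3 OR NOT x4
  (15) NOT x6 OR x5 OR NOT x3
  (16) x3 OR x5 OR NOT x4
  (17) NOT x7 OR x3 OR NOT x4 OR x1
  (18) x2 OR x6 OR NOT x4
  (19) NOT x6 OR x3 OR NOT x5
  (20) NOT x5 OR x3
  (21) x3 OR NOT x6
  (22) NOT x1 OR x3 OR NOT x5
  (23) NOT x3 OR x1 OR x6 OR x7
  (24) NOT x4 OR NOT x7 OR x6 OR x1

Suppose x6 = true.
(x4) alone gives x4 = true.
(NOT x5) alone gives x5 = false.
(x7) alone gives x7 = true.
(x3) alone gives x3 = true.
That conflicts with the unit clause (NOT x3).
So every satisfying assignment has x6 = False.

False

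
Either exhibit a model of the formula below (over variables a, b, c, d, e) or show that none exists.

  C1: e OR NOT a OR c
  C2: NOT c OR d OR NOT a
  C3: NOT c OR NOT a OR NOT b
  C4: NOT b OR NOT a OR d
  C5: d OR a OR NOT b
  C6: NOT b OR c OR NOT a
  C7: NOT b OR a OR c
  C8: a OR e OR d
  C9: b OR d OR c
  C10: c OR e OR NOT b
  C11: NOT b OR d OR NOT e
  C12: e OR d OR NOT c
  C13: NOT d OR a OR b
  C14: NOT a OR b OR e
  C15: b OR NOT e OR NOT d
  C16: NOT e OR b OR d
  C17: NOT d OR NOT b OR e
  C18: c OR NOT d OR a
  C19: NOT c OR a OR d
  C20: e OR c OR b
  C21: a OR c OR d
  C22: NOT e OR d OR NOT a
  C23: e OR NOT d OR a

Case e = true:
Case b = true:
From the singleton clause (d), d = true.
Case c = true:
From the singleton clause (NOT a), a = false.
Every clause now holds.

a: false, b: true, c: true, d: true, e: true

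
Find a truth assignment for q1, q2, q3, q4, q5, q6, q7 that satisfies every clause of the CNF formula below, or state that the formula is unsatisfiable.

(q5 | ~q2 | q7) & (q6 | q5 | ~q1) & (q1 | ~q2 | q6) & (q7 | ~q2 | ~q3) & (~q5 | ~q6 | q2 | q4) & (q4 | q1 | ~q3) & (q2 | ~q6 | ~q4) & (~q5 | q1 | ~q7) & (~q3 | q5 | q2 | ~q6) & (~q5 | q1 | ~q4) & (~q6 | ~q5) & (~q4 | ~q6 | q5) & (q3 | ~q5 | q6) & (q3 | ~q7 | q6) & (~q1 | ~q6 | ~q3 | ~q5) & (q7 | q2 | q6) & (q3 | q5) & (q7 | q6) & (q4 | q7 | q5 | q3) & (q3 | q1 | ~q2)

Case q6 = 0:
The clause (q7) is unit, so q7 = 1.
The clause (q3) is unit, so q3 = 1.
Case q5 = 0:
The clause (~q1) is unit, so q1 = 0.
The clause (~q2) is unit, so q2 = 0.
The clause (q4) is unit, so q4 = 1.
Every clause now holds.

q1 ↦ 0; q2 ↦ 0; q3 ↦ 1; q4 ↦ 1; q5 ↦ 0; q6 ↦ 0; q7 ↦ 1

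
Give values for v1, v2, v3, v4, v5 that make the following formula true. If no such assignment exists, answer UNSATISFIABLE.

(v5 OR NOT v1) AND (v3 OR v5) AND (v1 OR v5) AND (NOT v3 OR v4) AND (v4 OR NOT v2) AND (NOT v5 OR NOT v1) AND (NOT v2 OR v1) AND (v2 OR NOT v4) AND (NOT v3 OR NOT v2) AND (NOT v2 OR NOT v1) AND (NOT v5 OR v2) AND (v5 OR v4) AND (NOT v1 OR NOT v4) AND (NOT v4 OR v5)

Case v5 = true:
Unit clause (NOT v1) forces v1 = false.
Unit clause (NOT v2) forces v2 = false.
But (v2) is also a unit clause — contradiction.
Backtrack on v5: now try v5 = false.
Unit clause (NOT v1) forces v1 = false.
But (v1) is also a unit clause — contradiction.
Both values of v5 lead to a conflict.

UNSATISFIABLE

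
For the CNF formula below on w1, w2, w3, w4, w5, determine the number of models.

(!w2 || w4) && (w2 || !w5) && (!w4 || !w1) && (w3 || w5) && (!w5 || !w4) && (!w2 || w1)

There are 2^5 = 32 truth assignments over (w1, w2, w3, w4, w5).
Split on w1. With w1 = true, the clauses containing w1 are satisfied and !w1 drops from the rest; 1 of the 2^4 = 16 assignments to the other variables satisfy what remains.
With w1 = false, by the same count on the reduced clause set, 2 assignments work.
Total: 1 + 2 = 3.

3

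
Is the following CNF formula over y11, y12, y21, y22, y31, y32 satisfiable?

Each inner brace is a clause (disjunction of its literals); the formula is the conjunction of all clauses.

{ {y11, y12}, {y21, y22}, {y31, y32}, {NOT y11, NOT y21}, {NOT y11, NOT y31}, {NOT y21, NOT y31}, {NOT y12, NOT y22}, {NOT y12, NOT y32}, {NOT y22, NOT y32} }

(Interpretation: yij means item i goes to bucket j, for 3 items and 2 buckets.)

Suppose y11 = true.
Unit clause (NOT y21) forces y21 = false.
Unit clause (y22) forces y22 = true.
Unit clause (NOT y31) forces y31 = false.
Unit clause (y32) forces y32 = true.
But (NOT y32) is also a unit clause — contradiction.
That branch fails; take y11 = false instead.
Unit clause (y12) forces y12 = true.
Unit clause (NOT y22) forces y22 = false.
Unit clause (y21) forces y21 = true.
Unit clause (NOT y31) forces y31 = false.
Unit clause (y32) forces y32 = true.
But (NOT y32) is also a unit clause — contradiction.
Either choice for y11 ends in contradiction.
No assignment satisfies every clause.

No, unsatisfiable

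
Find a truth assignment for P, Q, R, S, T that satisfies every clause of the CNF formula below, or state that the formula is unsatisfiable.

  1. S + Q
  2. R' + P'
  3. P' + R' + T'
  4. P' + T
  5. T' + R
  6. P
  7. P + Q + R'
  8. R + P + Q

Unit clause (P) forces P = 1.
Unit clause (R') forces R = 0.
Unit clause (T) forces T = 1.
Now (T') is unsatisfied and unit — conflict.

UNSATISFIABLE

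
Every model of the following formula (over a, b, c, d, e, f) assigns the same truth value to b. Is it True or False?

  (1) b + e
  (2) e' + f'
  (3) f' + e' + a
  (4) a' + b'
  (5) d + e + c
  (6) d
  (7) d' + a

Suppose b = 1.
(a') alone gives a = 0.
(d) alone gives d = 1.
But (d') is also a unit clause — contradiction.
So every satisfying assignment has b = False.

False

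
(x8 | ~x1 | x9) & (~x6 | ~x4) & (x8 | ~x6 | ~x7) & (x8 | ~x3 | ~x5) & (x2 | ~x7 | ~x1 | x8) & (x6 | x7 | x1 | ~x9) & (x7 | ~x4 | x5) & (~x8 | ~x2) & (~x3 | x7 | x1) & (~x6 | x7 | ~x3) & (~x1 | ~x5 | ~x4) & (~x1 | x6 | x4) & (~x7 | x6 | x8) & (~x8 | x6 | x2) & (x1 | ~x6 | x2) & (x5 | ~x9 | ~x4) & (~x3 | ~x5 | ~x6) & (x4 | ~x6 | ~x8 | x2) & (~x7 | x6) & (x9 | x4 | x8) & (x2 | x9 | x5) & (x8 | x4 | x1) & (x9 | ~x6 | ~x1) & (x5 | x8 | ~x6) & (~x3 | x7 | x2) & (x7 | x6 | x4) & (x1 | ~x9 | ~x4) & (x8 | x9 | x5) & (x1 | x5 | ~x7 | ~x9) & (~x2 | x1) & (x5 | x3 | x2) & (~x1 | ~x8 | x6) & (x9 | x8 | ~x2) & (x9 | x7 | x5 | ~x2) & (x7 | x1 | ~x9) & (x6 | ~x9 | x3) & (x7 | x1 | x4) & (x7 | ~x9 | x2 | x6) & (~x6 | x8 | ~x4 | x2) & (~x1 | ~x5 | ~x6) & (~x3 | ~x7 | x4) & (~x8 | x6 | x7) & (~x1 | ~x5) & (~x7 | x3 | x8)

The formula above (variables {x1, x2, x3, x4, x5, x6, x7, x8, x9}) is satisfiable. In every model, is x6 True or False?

False

Suppose x6 = 1.
The clause (~x4) is unit, so x4 = 0.
Branch on x8: set x8 = 1.
The clause (~x2) is unit, so x2 = 0.
Now (x2) is unsatisfied and unit — conflict.
Backtrack on x8: now try x8 = 0.
The clause (~x7) is unit, so x7 = 0.
The clause (~x3) is unit, so x3 = 0.
The clause (x9) is unit, so x9 = 1.
The clause (x1) is unit, so x1 = 1.
The clause (x5) is unit, so x5 = 1.
Now (~x5) is unsatisfied and unit — conflict.
Both values of x8 lead to a conflict.
So every satisfying assignment has x6 = False.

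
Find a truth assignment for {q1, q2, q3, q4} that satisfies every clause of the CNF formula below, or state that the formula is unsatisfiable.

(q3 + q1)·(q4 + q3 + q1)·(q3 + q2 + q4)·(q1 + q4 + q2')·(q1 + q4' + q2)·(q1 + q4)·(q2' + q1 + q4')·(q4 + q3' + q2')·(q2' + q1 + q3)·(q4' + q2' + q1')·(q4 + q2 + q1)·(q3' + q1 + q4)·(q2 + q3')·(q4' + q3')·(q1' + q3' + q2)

q1: 1, q2: 1, q3: 0, q4: 0

Case q3 = 0:
(q1) alone gives q1 = 1.
Case q2 = 1:
(q4') alone gives q4 = 0.
Every clause now holds.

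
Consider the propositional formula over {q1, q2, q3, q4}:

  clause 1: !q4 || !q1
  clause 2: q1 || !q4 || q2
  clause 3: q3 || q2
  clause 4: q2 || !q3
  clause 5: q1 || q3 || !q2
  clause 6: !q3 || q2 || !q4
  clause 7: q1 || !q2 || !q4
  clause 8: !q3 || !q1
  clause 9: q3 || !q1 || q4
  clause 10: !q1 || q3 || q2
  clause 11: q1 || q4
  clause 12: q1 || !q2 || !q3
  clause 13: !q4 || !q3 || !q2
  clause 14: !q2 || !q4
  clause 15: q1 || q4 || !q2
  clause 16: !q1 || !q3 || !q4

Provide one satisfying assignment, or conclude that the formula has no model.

Branch on q4: set q4 = false.
From the singleton clause (q1), q1 = true.
From the singleton clause (!q3), q3 = false.
But (q3) is also a unit clause — contradiction.
That branch fails; take q4 = true instead.
From the singleton clause (!q1), q1 = false.
From the singleton clause (q2), q2 = true.
But (!q2) is also a unit clause — contradiction.
Either choice for q4 ends in contradiction.

UNSATISFIABLE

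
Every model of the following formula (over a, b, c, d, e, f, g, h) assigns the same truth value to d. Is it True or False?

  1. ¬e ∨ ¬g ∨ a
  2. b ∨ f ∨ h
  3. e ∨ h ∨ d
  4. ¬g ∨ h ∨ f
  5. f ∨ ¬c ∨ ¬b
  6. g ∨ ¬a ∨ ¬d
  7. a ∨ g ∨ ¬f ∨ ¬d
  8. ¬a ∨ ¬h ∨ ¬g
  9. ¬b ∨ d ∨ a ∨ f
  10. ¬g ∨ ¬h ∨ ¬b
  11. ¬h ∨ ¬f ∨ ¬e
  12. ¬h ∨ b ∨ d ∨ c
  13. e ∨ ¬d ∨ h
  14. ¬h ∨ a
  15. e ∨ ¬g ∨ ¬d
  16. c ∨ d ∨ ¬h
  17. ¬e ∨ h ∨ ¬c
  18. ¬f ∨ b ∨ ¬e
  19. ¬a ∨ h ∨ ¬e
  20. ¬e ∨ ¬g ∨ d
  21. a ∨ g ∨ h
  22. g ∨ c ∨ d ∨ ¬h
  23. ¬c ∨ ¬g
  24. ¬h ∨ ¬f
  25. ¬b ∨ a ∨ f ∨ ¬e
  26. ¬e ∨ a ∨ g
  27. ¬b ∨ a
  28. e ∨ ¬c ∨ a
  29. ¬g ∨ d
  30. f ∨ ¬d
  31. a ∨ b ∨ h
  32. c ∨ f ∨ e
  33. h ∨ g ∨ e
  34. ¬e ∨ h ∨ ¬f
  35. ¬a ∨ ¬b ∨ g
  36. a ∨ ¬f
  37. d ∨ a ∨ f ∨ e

False

Suppose d = True.
Unit clause (f) forces f = True.
Unit clause (¬h) forces h = False.
Unit clause (e) forces e = True.
That conflicts with the unit clause (¬e).
So every satisfying assignment has d = False.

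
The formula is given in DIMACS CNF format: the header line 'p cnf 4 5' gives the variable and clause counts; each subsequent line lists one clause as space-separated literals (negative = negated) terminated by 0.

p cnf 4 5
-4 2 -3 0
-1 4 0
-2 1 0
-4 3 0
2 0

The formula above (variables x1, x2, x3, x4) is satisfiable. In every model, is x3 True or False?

True

Suppose x3 = False.
(¬x4) alone gives x4 = False.
(¬x1) alone gives x1 = False.
(¬x2) alone gives x2 = False.
Now (x2) is unsatisfied and unit — conflict.
So every satisfying assignment has x3 = True.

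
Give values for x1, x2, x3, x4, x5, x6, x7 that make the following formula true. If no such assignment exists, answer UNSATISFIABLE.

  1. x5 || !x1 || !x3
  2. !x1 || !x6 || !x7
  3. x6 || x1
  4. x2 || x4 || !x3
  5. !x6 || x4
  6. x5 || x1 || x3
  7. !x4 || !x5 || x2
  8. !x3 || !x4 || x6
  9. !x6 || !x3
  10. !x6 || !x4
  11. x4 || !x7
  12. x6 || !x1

UNSATISFIABLE

Try x6 = true.
From the singleton clause (x4), x4 = true.
That conflicts with the unit clause (!x4).
Undo x6 and try x6 = false.
From the singleton clause (x1), x1 = true.
That conflicts with the unit clause (!x1).
Neither x6 = true nor x6 = false works.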